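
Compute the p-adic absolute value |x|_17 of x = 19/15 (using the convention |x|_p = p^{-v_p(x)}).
|19/15|_17 = 1

Step 1 — compute v_17(x) by factoring powers of 17 out of the numerator and denominator: v_17(19/15) = 0. Step 2 — apply |x|_p = p^{-v_p(x)} = 17^{0} = 1.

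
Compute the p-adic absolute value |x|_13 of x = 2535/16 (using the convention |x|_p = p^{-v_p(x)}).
|2535/16|_13 = 1/169

Step 1 — compute v_13(x) by factoring powers of 13 out of the numerator and denominator: v_13(2535/16) = 2. Step 2 — apply |x|_p = p^{-v_p(x)} = 13^{-2} = 1/169.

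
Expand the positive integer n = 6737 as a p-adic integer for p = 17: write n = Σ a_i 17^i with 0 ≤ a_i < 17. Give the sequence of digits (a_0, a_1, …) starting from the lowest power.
(a_0, a_1, …) = (5, 5, 6, 1)

Repeated division by 17 gives the digits low-to-high: 6737 = 5 + 5·17^1 + 6·17^2 + 1·17^3. Digit sequence: (5, 5, 6, 1).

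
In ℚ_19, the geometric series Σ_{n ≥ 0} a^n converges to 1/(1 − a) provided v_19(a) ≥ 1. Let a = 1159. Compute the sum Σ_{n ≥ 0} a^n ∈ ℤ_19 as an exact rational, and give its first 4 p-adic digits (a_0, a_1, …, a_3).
Σ a^n = 1/(1 − a) = -1/1158;  first 4 digits = (1, 4, 0, 13)

v_19(a) = 1 ≥ 1, so the series converges in ℤ_19 to 1/(1 − a) = 1/(1 − 1159) = -1/1158. Expand this rational in ℤ_19: compute digits iteratively via d_i = x_i mod 19, x_{i+1} = (x_i − d_i)/19. The first 4 digits are (1, 4, 0, 13).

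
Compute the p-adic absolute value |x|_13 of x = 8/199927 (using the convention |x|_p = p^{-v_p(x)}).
|8/199927|_13 = 28561

Step 1 — compute v_13(x) by factoring powers of 13 out of the numerator and denominator: v_13(8/199927) = -4. Step 2 — apply |x|_p = p^{-v_p(x)} = 13^{4} = 28561.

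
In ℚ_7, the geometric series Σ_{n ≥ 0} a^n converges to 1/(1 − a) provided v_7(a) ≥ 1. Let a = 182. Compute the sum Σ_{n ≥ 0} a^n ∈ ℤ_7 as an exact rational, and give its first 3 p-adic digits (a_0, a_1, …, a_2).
Σ a^n = 1/(1 − a) = -1/181;  first 3 digits = (1, 5, 0)

v_7(a) = 1 ≥ 1, so the series converges in ℤ_7 to 1/(1 − a) = 1/(1 − 182) = -1/181. Expand this rational in ℤ_7: compute digits iteratively via d_i = x_i mod 7, x_{i+1} = (x_i − d_i)/7. The first 3 digits are (1, 5, 0).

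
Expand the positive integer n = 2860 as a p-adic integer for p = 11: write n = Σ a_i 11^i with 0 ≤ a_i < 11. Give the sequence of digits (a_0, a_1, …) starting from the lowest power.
(a_0, a_1, …) = (0, 7, 1, 2)

Repeated division by 11 gives the digits low-to-high: 2860 = 7·11^1 + 1·11^2 + 2·11^3. Digit sequence: (0, 7, 1, 2).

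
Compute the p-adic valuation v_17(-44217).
v_17(-44217) = 3

v_17(n) is the largest exponent k such that 17^k divides n. Factor out: -44217 = -17^3 · 9. (Sign doesn't affect v_p.) So v_17(-44217) = 3.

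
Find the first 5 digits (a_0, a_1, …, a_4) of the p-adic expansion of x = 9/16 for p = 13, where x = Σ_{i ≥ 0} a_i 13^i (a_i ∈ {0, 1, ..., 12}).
(a_0, …, a_4) = (3, 12, 8, 5, 2)

v_13(9/16) = 0 (numerator and denominator both coprime to 13), so x ∈ ℤ_13^×. Compute digits iteratively via a_i = x_i mod 13, x_{i+1} = (x_i − a_i)/13, with x_0 = x:
  x_0 = 9/16;  a_0 = 3;  x_1 = (x_0 − 3)/13 = -3/16
  x_1 = -3/16;  a_1 = 12;  x_2 = (x_1 − 12)/13 = -15/16
  x_2 = -15/16;  a_2 = 8;  x_3 = (x_2 − 8)/13 = -11/16
  x_3 = -11/16;  a_3 = 5;  x_4 = (x_3 − 5)/13 = -7/16
  x_4 = -7/16;  a_4 = 2;  x_5 = (x_4 − 2)/13 = -3/16
Digits: (3, 12, 8, 5, 2).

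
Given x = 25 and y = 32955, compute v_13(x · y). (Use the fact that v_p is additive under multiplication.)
v_13(823875) = 3

v_p(x) = 0 (factor: 25 = 13^0 · 25); v_p(y) = 3 (factor: 32955 = 13^3 · 15). Additivity: v_p(xy) = v_p(x) + v_p(y) = 0 + 3 = 3. (Direct check: xy = 823875 = 13^3 · (375).)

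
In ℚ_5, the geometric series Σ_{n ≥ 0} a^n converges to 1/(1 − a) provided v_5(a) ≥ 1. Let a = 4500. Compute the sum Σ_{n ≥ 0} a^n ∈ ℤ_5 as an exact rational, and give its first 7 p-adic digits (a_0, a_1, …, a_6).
Σ a^n = 1/(1 − a) = -1/4499;  first 7 digits = (1, 0, 0, 1, 2, 1, 1)

v_5(a) = 3 ≥ 1, so the series converges in ℤ_5 to 1/(1 − a) = 1/(1 − 4500) = -1/4499. Expand this rational in ℤ_5: compute digits iteratively via d_i = x_i mod 5, x_{i+1} = (x_i − d_i)/5. The first 7 digits are (1, 0, 0, 1, 2, 1, 1).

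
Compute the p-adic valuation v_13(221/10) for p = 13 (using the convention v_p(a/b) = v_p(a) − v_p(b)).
v_13(221/10) = 1

Factor powers of 13 from the numerator and denominator of the reduced fraction: 221 = 13^1 · 17 and 10 = 13^0 · 10. Apply v_p(a/b) = v_p(a) − v_p(b): v_13(221/10) = 1 − 0 = 1.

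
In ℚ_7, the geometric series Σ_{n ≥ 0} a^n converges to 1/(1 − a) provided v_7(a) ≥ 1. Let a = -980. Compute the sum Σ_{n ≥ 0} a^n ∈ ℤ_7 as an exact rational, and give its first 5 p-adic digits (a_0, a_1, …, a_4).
Σ a^n = 1/(1 − a) = 1/981;  first 5 digits = (1, 0, 1, 4, 0)

v_7(a) = 2 ≥ 1, so the series converges in ℤ_7 to 1/(1 − a) = 1/(1 − (-980)) = 1/981. Expand this rational in ℤ_7: compute digits iteratively via d_i = x_i mod 7, x_{i+1} = (x_i − d_i)/7. The first 5 digits are (1, 0, 1, 4, 0).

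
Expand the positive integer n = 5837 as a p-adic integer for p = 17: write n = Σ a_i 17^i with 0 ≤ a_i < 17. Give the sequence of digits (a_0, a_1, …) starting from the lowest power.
(a_0, a_1, …) = (6, 3, 3, 1)

Repeated division by 17 gives the digits low-to-high: 5837 = 6 + 3·17^1 + 3·17^2 + 1·17^3. Digit sequence: (6, 3, 3, 1).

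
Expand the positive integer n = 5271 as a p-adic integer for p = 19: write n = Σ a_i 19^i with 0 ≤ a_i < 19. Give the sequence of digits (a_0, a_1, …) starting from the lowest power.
(a_0, a_1, …) = (8, 11, 14)

Repeated division by 19 gives the digits low-to-high: 5271 = 8 + 11·19^1 + 14·19^2. Digit sequence: (8, 11, 14).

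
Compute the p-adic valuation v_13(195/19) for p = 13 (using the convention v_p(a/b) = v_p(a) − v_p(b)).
v_13(195/19) = 1

Factor powers of 13 from the numerator and denominator of the reduced fraction: 195 = 13^1 · 15 and 19 = 13^0 · 19. Apply v_p(a/b) = v_p(a) − v_p(b): v_13(195/19) = 1 − 0 = 1.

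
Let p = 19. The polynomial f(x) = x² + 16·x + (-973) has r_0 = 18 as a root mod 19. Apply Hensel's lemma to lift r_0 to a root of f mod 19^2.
r_1 = 18 (mod 361)

Hensel: r_{i+1} = r_i − f(r_i)·(f′(r_i))^{-1} mod 19^{i+2}, f′(x) = 2x + 16. Iterate:
  r_0 = 18 (mod 19)
  r_1 = 18 (mod 361)
Final: r = 18 satisfies f(r) ≡ 0 mod 19^2.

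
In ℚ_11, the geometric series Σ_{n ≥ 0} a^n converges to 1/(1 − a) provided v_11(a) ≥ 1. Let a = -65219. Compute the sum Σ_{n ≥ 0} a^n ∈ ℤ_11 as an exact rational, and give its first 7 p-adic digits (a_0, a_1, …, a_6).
Σ a^n = 1/(1 − a) = 1/65220;  first 7 digits = (1, 0, 0, 6, 6, 10, 2)

v_11(a) = 3 ≥ 1, so the series converges in ℤ_11 to 1/(1 − a) = 1/(1 − (-65219)) = 1/65220. Expand this rational in ℤ_11: compute digits iteratively via d_i = x_i mod 11, x_{i+1} = (x_i − d_i)/11. The first 7 digits are (1, 0, 0, 6, 6, 10, 2).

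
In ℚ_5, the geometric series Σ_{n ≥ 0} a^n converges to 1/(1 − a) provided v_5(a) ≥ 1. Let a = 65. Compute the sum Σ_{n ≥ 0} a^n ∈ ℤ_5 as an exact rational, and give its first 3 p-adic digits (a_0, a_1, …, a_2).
Σ a^n = 1/(1 − a) = -1/64;  first 3 digits = (1, 3, 1)

v_5(a) = 1 ≥ 1, so the series converges in ℤ_5 to 1/(1 − a) = 1/(1 − 65) = -1/64. Expand this rational in ℤ_5: compute digits iteratively via d_i = x_i mod 5, x_{i+1} = (x_i − d_i)/5. The first 3 digits are (1, 3, 1).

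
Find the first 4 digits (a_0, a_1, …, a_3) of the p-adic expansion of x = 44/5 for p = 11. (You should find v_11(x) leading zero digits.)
(a_0, …, a_3) = (0, 3, 2, 2)

v_11(44/5) = 1, so a_0 = ... = a_0 = 0. Factor out: x = 11^1 · u with u = 4/5 a unit in ℤ_11. Expand u iteratively via a_{v+i} = u_i mod 11, u_{i+1} = (u_i − a_{v+i})/11:
  u_0 = 4/5;  a_1 = 3;  u_1 = (u_0 − 3)/11 = -1/5
  u_1 = -1/5;  a_2 = 2;  u_2 = (u_1 − 2)/11 = -1/5
  u_2 = -1/5;  a_3 = 2;  u_3 = (u_2 − 2)/11 = -1/5
Digits: (0, 3, 2, 2).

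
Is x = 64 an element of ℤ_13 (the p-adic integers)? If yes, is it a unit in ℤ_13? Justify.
x ∈ ℤ_13^× (unit); v_13(x) = 0

ℤ_13 = {x ∈ ℚ_13 : v_13(x) ≥ 0} and ℤ_13^× = {x ∈ ℤ_13 : v_13(x) = 0}. Here v_13(64) = v_13(num) − v_13(den) = 0; compare against these criteria.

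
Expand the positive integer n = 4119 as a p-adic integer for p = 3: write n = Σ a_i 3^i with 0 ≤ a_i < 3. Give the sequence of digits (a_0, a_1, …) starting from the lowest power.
(a_0, a_1, …) = (0, 2, 1, 2, 2, 1, 2, 1)

Repeated division by 3 gives the digits low-to-high: 4119 = 2·3^1 + 1·3^2 + 2·3^3 + 2·3^4 + 1·3^5 + 2·3^6 + 1·3^7. Digit sequence: (0, 2, 1, 2, 2, 1, 2, 1).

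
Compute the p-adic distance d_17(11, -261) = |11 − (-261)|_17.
d_17(11, -261) = 1/17

Step 1 — x − y = 11 − (-261) = 272. Step 2 — v_17(272) = 1 (factor: 272 = (17^1 · 16); the sign does not affect v_p). Step 3 — |x − y|_17 = 17^{-1} = 1/17.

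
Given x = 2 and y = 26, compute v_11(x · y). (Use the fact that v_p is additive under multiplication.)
v_11(52) = 0

v_p(x) = 0 (factor: 2 = 11^0 · 2); v_p(y) = 0 (factor: 26 = 11^0 · 26). Additivity: v_p(xy) = v_p(x) + v_p(y) = 0 + 0 = 0. (Direct check: xy = 52 = 11^0 · (52).)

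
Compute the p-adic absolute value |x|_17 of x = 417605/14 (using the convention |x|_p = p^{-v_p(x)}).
|417605/14|_17 = 1/83521

Step 1 — compute v_17(x) by factoring powers of 17 out of the numerator and denominator: v_17(417605/14) = 4. Step 2 — apply |x|_p = p^{-v_p(x)} = 17^{-4} = 1/83521.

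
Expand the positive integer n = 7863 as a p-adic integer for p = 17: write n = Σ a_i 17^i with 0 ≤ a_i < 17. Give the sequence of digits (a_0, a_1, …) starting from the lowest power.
(a_0, a_1, …) = (9, 3, 10, 1)

Repeated division by 17 gives the digits low-to-high: 7863 = 9 + 3·17^1 + 10·17^2 + 1·17^3. Digit sequence: (9, 3, 10, 1).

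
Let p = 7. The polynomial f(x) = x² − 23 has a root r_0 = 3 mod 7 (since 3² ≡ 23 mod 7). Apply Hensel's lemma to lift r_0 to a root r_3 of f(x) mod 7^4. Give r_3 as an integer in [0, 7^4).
r_3 = 430 (mod 2401)

Hensel's recurrence: r_{i+1} = r_i − f(r_i)·(f′(r_i))^{-1} mod 7^{i+2}, with f′(x) = 2x. Iterate:
  r_0 = 3 (mod 7)
  r_1 = 38 (mod 49)
  r_2 = 87 (mod 343)
  r_3 = 430 (mod 2401)
Final: r_3 = 430, and one checks f(r_3) ≡ 0 mod 7^4.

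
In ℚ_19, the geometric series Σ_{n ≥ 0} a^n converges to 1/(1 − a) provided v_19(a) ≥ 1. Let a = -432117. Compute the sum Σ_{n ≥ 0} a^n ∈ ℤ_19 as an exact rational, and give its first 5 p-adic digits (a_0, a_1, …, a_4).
Σ a^n = 1/(1 − a) = 1/432118;  first 5 digits = (1, 0, 0, 13, 15)

v_19(a) = 3 ≥ 1, so the series converges in ℤ_19 to 1/(1 − a) = 1/(1 − (-432117)) = 1/432118. Expand this rational in ℤ_19: compute digits iteratively via d_i = x_i mod 19, x_{i+1} = (x_i − d_i)/19. The first 5 digits are (1, 0, 0, 13, 15).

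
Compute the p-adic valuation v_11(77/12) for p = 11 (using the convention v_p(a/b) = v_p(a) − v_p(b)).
v_11(77/12) = 1

Factor powers of 11 from the numerator and denominator of the reduced fraction: 77 = 11^1 · 7 and 12 = 11^0 · 12. Apply v_p(a/b) = v_p(a) − v_p(b): v_11(77/12) = 1 − 0 = 1.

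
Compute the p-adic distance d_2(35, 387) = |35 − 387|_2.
d_2(35, 387) = 1/32

Step 1 — x − y = 35 − 387 = -352. Step 2 — v_2(-352) = 5 (factor: -352 = −(2^5 · 11); the sign does not affect v_p). Step 3 — |x − y|_2 = 2^{-5} = 1/32.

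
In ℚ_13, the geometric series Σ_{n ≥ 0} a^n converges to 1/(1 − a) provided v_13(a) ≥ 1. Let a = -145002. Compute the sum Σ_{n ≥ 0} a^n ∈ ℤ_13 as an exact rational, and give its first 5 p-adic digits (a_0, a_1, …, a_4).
Σ a^n = 1/(1 − a) = 1/145003;  first 5 digits = (1, 0, 0, 12, 7)

v_13(a) = 3 ≥ 1, so the series converges in ℤ_13 to 1/(1 − a) = 1/(1 − (-145002)) = 1/145003. Expand this rational in ℤ_13: compute digits iteratively via d_i = x_i mod 13, x_{i+1} = (x_i − d_i)/13. The first 5 digits are (1, 0, 0, 12, 7).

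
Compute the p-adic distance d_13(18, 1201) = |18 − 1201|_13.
d_13(18, 1201) = 1/169

Step 1 — x − y = 18 − 1201 = -1183. Step 2 — v_13(-1183) = 2 (factor: -1183 = −(13^2 · 7); the sign does not affect v_p). Step 3 — |x − y|_13 = 13^{-2} = 1/169.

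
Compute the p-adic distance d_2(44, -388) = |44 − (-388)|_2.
d_2(44, -388) = 1/16

Step 1 — x − y = 44 − (-388) = 432. Step 2 — v_2(432) = 4 (factor: 432 = (2^4 · 27); the sign does not affect v_p). Step 3 — |x − y|_2 = 2^{-4} = 1/16.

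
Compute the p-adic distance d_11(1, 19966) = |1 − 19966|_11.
d_11(1, 19966) = 1/1331

Step 1 — x − y = 1 − 19966 = -19965. Step 2 — v_11(-19965) = 3 (factor: -19965 = −(11^3 · 15); the sign does not affect v_p). Step 3 — |x − y|_11 = 11^{-3} = 1/1331.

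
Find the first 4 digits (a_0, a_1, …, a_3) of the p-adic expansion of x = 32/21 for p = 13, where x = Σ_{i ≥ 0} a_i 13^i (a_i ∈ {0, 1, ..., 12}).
(a_0, …, a_3) = (4, 6, 2, 6)

v_13(32/21) = 0 (numerator and denominator both coprime to 13), so x ∈ ℤ_13^×. Compute digits iteratively via a_i = x_i mod 13, x_{i+1} = (x_i − a_i)/13, with x_0 = x:
  x_0 = 32/21;  a_0 = 4;  x_1 = (x_0 − 4)/13 = -4/21
  x_1 = -4/21;  a_1 = 6;  x_2 = (x_1 − 6)/13 = -10/21
  x_2 = -10/21;  a_2 = 2;  x_3 = (x_2 − 2)/13 = -4/21
  x_3 = -4/21;  a_3 = 6;  x_4 = (x_3 − 6)/13 = -10/21
Digits: (4, 6, 2, 6).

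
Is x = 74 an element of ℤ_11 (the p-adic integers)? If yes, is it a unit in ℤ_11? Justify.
x ∈ ℤ_11^× (unit); v_11(x) = 0

ℤ_11 = {x ∈ ℚ_11 : v_11(x) ≥ 0} and ℤ_11^× = {x ∈ ℤ_11 : v_11(x) = 0}. Here v_11(74) = v_11(num) − v_11(den) = 0; compare against these criteria.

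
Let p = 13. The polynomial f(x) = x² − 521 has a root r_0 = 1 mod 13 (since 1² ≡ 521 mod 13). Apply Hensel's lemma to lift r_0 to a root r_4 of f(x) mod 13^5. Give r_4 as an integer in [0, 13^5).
r_4 = 100478 (mod 371293)

Hensel's recurrence: r_{i+1} = r_i − f(r_i)·(f′(r_i))^{-1} mod 13^{i+2}, with f′(x) = 2x. Iterate:
  r_0 = 1 (mod 13)
  r_1 = 92 (mod 169)
  r_2 = 1613 (mod 2197)
  r_3 = 14795 (mod 28561)
  r_4 = 100478 (mod 371293)
Final: r_4 = 100478, and one checks f(r_4) ≡ 0 mod 13^5.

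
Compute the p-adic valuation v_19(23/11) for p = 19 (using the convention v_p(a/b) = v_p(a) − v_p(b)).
v_19(23/11) = 0

Factor powers of 19 from the numerator and denominator of the reduced fraction: 23 = 19^0 · 23 and 11 = 19^0 · 11. Apply v_p(a/b) = v_p(a) − v_p(b): v_19(23/11) = 0 − 0 = 0.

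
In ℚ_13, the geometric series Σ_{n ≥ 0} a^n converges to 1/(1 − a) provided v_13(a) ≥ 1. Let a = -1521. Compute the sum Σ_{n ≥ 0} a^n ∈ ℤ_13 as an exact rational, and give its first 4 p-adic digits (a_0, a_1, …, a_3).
Σ a^n = 1/(1 − a) = 1/1522;  first 4 digits = (1, 0, 4, 12)

v_13(a) = 2 ≥ 1, so the series converges in ℤ_13 to 1/(1 − a) = 1/(1 − (-1521)) = 1/1522. Expand this rational in ℤ_13: compute digits iteratively via d_i = x_i mod 13, x_{i+1} = (x_i − d_i)/13. The first 4 digits are (1, 0, 4, 12).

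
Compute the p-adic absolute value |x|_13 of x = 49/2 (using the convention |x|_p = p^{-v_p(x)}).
|49/2|_13 = 1

Step 1 — compute v_13(x) by factoring powers of 13 out of the numerator and denominator: v_13(49/2) = 0. Step 2 — apply |x|_p = p^{-v_p(x)} = 13^{0} = 1.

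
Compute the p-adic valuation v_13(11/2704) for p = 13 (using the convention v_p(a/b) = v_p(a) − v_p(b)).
v_13(11/2704) = -2

Factor powers of 13 from the numerator and denominator of the reduced fraction: 11 = 13^0 · 11 and 2704 = 13^2 · 16. Apply v_p(a/b) = v_p(a) − v_p(b): v_13(11/2704) = 0 − 2 = -2.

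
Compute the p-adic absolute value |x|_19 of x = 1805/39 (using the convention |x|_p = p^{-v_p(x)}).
|1805/39|_19 = 1/361

Step 1 — compute v_19(x) by factoring powers of 19 out of the numerator and denominator: v_19(1805/39) = 2. Step 2 — apply |x|_p = p^{-v_p(x)} = 19^{-2} = 1/361.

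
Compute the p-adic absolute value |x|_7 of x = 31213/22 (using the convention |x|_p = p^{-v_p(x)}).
|31213/22|_7 = 1/2401

Step 1 — compute v_7(x) by factoring powers of 7 out of the numerator and denominator: v_7(31213/22) = 4. Step 2 — apply |x|_p = p^{-v_p(x)} = 7^{-4} = 1/2401.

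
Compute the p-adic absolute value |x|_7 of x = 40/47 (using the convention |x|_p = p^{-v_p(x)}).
|40/47|_7 = 1

Step 1 — compute v_7(x) by factoring powers of 7 out of the numerator and denominator: v_7(40/47) = 0. Step 2 — apply |x|_p = p^{-v_p(x)} = 7^{0} = 1.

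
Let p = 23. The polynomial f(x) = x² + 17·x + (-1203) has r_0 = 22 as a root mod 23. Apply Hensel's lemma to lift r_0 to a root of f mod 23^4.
r_3 = 138643 (mod 279841)

Hensel: r_{i+1} = r_i − f(r_i)·(f′(r_i))^{-1} mod 23^{i+2}, f′(x) = 2x + 17. Iterate:
  r_0 = 22 (mod 23)
  r_1 = 45 (mod 529)
  r_2 = 4806 (mod 12167)
  r_3 = 138643 (mod 279841)
Final: r = 138643 satisfies f(r) ≡ 0 mod 23^4.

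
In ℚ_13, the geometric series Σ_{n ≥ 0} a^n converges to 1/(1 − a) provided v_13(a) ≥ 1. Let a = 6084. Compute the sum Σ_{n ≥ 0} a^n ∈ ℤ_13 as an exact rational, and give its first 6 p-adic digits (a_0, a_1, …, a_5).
Σ a^n = 1/(1 − a) = -1/6083;  first 6 digits = (1, 0, 10, 2, 9, 8)

v_13(a) = 2 ≥ 1, so the series converges in ℤ_13 to 1/(1 − a) = 1/(1 − 6084) = -1/6083. Expand this rational in ℤ_13: compute digits iteratively via d_i = x_i mod 13, x_{i+1} = (x_i − d_i)/13. The first 6 digits are (1, 0, 10, 2, 9, 8).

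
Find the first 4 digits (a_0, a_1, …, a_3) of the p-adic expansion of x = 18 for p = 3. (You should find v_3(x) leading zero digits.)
(a_0, …, a_3) = (0, 0, 2, 0)

v_3(18) = 2, so a_0 = ... = a_1 = 0. Factor out: x = 3^2 · u with u = 2 a unit in ℤ_3. Expand u iteratively via a_{v+i} = u_i mod 3, u_{i+1} = (u_i − a_{v+i})/3:
  u_0 = 2;  a_2 = 2;  u_1 = (u_0 − 2)/3 = 0
  u_1 = 0;  a_3 = 0;  u_2 = (u_1 − 0)/3 = 0
Digits: (0, 0, 2, 0).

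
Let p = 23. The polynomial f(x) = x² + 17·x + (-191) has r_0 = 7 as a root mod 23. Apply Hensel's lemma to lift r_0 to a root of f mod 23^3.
r_2 = 3779 (mod 12167)

Hensel: r_{i+1} = r_i − f(r_i)·(f′(r_i))^{-1} mod 23^{i+2}, f′(x) = 2x + 17. Iterate:
  r_0 = 7 (mod 23)
  r_1 = 76 (mod 529)
  r_2 = 3779 (mod 12167)
Final: r = 3779 satisfies f(r) ≡ 0 mod 23^3.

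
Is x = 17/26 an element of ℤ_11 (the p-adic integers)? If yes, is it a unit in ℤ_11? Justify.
x ∈ ℤ_11^× (unit); v_11(x) = 0

ℤ_11 = {x ∈ ℚ_11 : v_11(x) ≥ 0} and ℤ_11^× = {x ∈ ℤ_11 : v_11(x) = 0}. Here v_11(17/26) = v_11(num) − v_11(den) = 0; compare against these criteria.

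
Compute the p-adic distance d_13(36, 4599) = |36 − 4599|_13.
d_13(36, 4599) = 1/169

Step 1 — x − y = 36 − 4599 = -4563. Step 2 — v_13(-4563) = 2 (factor: -4563 = −(13^2 · 27); the sign does not affect v_p). Step 3 — |x − y|_13 = 13^{-2} = 1/169.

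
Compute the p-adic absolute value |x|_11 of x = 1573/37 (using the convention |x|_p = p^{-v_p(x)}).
|1573/37|_11 = 1/121

Step 1 — compute v_11(x) by factoring powers of 11 out of the numerator and denominator: v_11(1573/37) = 2. Step 2 — apply |x|_p = p^{-v_p(x)} = 11^{-2} = 1/121.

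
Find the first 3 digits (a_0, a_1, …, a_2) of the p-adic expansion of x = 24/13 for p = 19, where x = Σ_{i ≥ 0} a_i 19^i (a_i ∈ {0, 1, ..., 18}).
(a_0, …, a_2) = (15, 11, 14)

v_19(24/13) = 0 (numerator and denominator both coprime to 19), so x ∈ ℤ_19^×. Compute digits iteratively via a_i = x_i mod 19, x_{i+1} = (x_i − a_i)/19, with x_0 = x:
  x_0 = 24/13;  a_0 = 15;  x_1 = (x_0 − 15)/19 = -9/13
  x_1 = -9/13;  a_1 = 11;  x_2 = (x_1 − 11)/19 = -8/13
  x_2 = -8/13;  a_2 = 14;  x_3 = (x_2 − 14)/19 = -10/13
Digits: (15, 11, 14).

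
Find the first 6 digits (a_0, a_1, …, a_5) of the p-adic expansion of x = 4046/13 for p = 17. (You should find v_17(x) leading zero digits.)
(a_0, …, a_5) = (0, 0, 5, 5, 1, 13)

v_17(4046/13) = 2, so a_0 = ... = a_1 = 0. Factor out: x = 17^2 · u with u = 14/13 a unit in ℤ_17. Expand u iteratively via a_{v+i} = u_i mod 17, u_{i+1} = (u_i − a_{v+i})/17:
  u_0 = 14/13;  a_2 = 5;  u_1 = (u_0 − 5)/17 = -3/13
  u_1 = -3/13;  a_3 = 5;  u_2 = (u_1 − 5)/17 = -4/13
  u_2 = -4/13;  a_4 = 1;  u_3 = (u_2 − 1)/17 = -1/13
  u_3 = -1/13;  a_5 = 13;  u_4 = (u_3 − 13)/17 = -10/13
Digits: (0, 0, 5, 5, 1, 13).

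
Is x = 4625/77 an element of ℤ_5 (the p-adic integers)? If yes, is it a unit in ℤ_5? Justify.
x ∈ ℤ_5 but not a unit; v_5(x) = 3 > 0

ℤ_5 = {x ∈ ℚ_5 : v_5(x) ≥ 0} and ℤ_5^× = {x ∈ ℤ_5 : v_5(x) = 0}. Here v_5(4625/77) = v_5(num) − v_5(den) = 3; compare against these criteria.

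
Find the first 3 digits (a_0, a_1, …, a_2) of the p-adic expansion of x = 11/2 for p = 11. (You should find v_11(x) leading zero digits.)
(a_0, …, a_2) = (0, 6, 5)

v_11(11/2) = 1, so a_0 = ... = a_0 = 0. Factor out: x = 11^1 · u with u = 1/2 a unit in ℤ_11. Expand u iteratively via a_{v+i} = u_i mod 11, u_{i+1} = (u_i − a_{v+i})/11:
  u_0 = 1/2;  a_1 = 6;  u_1 = (u_0 − 6)/11 = -1/2
  u_1 = -1/2;  a_2 = 5;  u_2 = (u_1 − 5)/11 = -1/2
Digits: (0, 6, 5).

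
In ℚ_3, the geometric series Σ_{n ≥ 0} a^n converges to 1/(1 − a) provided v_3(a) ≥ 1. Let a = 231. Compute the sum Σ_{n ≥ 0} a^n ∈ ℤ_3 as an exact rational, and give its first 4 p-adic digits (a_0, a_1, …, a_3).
Σ a^n = 1/(1 − a) = -1/230;  first 4 digits = (1, 2, 2, 0)

v_3(a) = 1 ≥ 1, so the series converges in ℤ_3 to 1/(1 − a) = 1/(1 − 231) = -1/230. Expand this rational in ℤ_3: compute digits iteratively via d_i = x_i mod 3, x_{i+1} = (x_i − d_i)/3. The first 4 digits are (1, 2, 2, 0).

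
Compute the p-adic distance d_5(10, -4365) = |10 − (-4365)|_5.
d_5(10, -4365) = 1/625

Step 1 — x − y = 10 − (-4365) = 4375. Step 2 — v_5(4375) = 4 (factor: 4375 = (5^4 · 7); the sign does not affect v_p). Step 3 — |x − y|_5 = 5^{-4} = 1/625.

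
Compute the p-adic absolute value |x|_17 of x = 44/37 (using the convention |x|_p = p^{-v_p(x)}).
|44/37|_17 = 1

Step 1 — compute v_17(x) by factoring powers of 17 out of the numerator and denominator: v_17(44/37) = 0. Step 2 — apply |x|_p = p^{-v_p(x)} = 17^{0} = 1.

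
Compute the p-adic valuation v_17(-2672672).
v_17(-2672672) = 4

v_17(n) is the largest exponent k such that 17^k divides n. Factor out: -2672672 = -17^4 · 32. (Sign doesn't affect v_p.) So v_17(-2672672) = 4.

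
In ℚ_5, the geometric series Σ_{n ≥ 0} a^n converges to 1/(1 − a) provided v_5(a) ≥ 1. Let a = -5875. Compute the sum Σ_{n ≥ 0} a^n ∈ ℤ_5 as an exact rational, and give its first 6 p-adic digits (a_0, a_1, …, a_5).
Σ a^n = 1/(1 − a) = 1/5876;  first 6 digits = (1, 0, 0, 3, 0, 3)

v_5(a) = 3 ≥ 1, so the series converges in ℤ_5 to 1/(1 − a) = 1/(1 − (-5875)) = 1/5876. Expand this rational in ℤ_5: compute digits iteratively via d_i = x_i mod 5, x_{i+1} = (x_i − d_i)/5. The first 6 digits are (1, 0, 0, 3, 0, 3).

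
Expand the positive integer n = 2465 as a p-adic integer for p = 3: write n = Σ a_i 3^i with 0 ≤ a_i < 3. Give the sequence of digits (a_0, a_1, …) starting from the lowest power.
(a_0, a_1, …) = (2, 2, 0, 1, 0, 1, 0, 1)

Repeated division by 3 gives the digits low-to-high: 2465 = 2 + 2·3^1 + 1·3^3 + 1·3^5 + 1·3^7. Digit sequence: (2, 2, 0, 1, 0, 1, 0, 1).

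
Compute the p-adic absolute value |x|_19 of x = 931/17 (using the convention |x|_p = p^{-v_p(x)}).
|931/17|_19 = 1/19

Step 1 — compute v_19(x) by factoring powers of 19 out of the numerator and denominator: v_19(931/17) = 1. Step 2 — apply |x|_p = p^{-v_p(x)} = 19^{-1} = 1/19.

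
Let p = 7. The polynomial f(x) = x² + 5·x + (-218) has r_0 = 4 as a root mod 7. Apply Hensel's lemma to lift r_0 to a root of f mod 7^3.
r_2 = 214 (mod 343)

Hensel: r_{i+1} = r_i − f(r_i)·(f′(r_i))^{-1} mod 7^{i+2}, f′(x) = 2x + 5. Iterate:
  r_0 = 4 (mod 7)
  r_1 = 18 (mod 49)
  r_2 = 214 (mod 343)
Final: r = 214 satisfies f(r) ≡ 0 mod 7^3.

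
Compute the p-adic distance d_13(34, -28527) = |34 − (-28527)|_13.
d_13(34, -28527) = 1/28561

Step 1 — x − y = 34 − (-28527) = 28561. Step 2 — v_13(28561) = 4 (factor: 28561 = (13^4 · 1); the sign does not affect v_p). Step 3 — |x − y|_13 = 13^{-4} = 1/28561.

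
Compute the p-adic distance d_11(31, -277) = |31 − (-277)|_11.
d_11(31, -277) = 1/11

Step 1 — x − y = 31 − (-277) = 308. Step 2 — v_11(308) = 1 (factor: 308 = (11^1 · 28); the sign does not affect v_p). Step 3 — |x − y|_11 = 11^{-1} = 1/11.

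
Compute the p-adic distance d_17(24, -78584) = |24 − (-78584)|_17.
d_17(24, -78584) = 1/4913

Step 1 — x − y = 24 − (-78584) = 78608. Step 2 — v_17(78608) = 3 (factor: 78608 = (17^3 · 16); the sign does not affect v_p). Step 3 — |x − y|_17 = 17^{-3} = 1/4913.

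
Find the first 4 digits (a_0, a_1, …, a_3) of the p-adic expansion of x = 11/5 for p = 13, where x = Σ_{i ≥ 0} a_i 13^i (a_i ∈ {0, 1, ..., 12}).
(a_0, …, a_3) = (10, 2, 5, 10)

v_13(11/5) = 0 (numerator and denominator both coprime to 13), so x ∈ ℤ_13^×. Compute digits iteratively via a_i = x_i mod 13, x_{i+1} = (x_i − a_i)/13, with x_0 = x:
  x_0 = 11/5;  a_0 = 10;  x_1 = (x_0 − 10)/13 = -3/5
  x_1 = -3/5;  a_1 = 2;  x_2 = (x_1 − 2)/13 = -1/5
  x_2 = -1/5;  a_2 = 5;  x_3 = (x_2 − 5)/13 = -2/5
  x_3 = -2/5;  a_3 = 10;  x_4 = (x_3 − 10)/13 = -4/5
Digits: (10, 2, 5, 10).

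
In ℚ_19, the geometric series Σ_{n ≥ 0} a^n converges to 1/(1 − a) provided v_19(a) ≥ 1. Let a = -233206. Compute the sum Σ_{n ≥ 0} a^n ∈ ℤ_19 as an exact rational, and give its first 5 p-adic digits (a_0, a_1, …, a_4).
Σ a^n = 1/(1 − a) = 1/233207;  first 5 digits = (1, 0, 0, 4, 17)

v_19(a) = 3 ≥ 1, so the series converges in ℤ_19 to 1/(1 − a) = 1/(1 − (-233206)) = 1/233207. Expand this rational in ℤ_19: compute digits iteratively via d_i = x_i mod 19, x_{i+1} = (x_i − d_i)/19. The first 5 digits are (1, 0, 0, 4, 17).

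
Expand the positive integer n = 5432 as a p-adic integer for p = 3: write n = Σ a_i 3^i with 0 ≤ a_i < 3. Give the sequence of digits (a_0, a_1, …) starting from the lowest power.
(a_0, a_1, …) = (2, 1, 0, 0, 1, 1, 1, 2)

Repeated division by 3 gives the digits low-to-high: 5432 = 2 + 1·3^1 + 1·3^4 + 1·3^5 + 1·3^6 + 2·3^7. Digit sequence: (2, 1, 0, 0, 1, 1, 1, 2).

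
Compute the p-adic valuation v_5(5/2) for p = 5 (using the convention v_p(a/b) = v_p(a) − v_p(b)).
v_5(5/2) = 1

Factor powers of 5 from the numerator and denominator of the reduced fraction: 5 = 5^1 · 1 and 2 = 5^0 · 2. Apply v_p(a/b) = v_p(a) − v_p(b): v_5(5/2) = 1 − 0 = 1.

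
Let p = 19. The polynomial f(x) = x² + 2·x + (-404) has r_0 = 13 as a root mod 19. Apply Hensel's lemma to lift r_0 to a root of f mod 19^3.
r_2 = 2844 (mod 6859)

Hensel: r_{i+1} = r_i − f(r_i)·(f′(r_i))^{-1} mod 19^{i+2}, f′(x) = 2x + 2. Iterate:
  r_0 = 13 (mod 19)
  r_1 = 317 (mod 361)
  r_2 = 2844 (mod 6859)
Final: r = 2844 satisfies f(r) ≡ 0 mod 19^3.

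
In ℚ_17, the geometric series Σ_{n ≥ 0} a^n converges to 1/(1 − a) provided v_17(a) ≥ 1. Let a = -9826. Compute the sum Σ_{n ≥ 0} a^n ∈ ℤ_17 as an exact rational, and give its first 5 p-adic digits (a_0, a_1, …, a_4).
Σ a^n = 1/(1 − a) = 1/9827;  first 5 digits = (1, 0, 0, 15, 16)

v_17(a) = 3 ≥ 1, so the series converges in ℤ_17 to 1/(1 − a) = 1/(1 − (-9826)) = 1/9827. Expand this rational in ℤ_17: compute digits iteratively via d_i = x_i mod 17, x_{i+1} = (x_i − d_i)/17. The first 5 digits are (1, 0, 0, 15, 16).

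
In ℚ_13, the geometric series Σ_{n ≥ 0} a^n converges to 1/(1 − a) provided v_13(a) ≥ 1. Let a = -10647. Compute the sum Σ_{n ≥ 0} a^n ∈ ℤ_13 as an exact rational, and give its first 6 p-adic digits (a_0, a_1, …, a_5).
Σ a^n = 1/(1 − a) = 1/10648;  first 6 digits = (1, 0, 2, 8, 3, 6)

v_13(a) = 2 ≥ 1, so the series converges in ℤ_13 to 1/(1 − a) = 1/(1 − (-10647)) = 1/10648. Expand this rational in ℤ_13: compute digits iteratively via d_i = x_i mod 13, x_{i+1} = (x_i − d_i)/13. The first 6 digits are (1, 0, 2, 8, 3, 6).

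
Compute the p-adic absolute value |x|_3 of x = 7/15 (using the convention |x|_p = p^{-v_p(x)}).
|7/15|_3 = 3

Step 1 — compute v_3(x) by factoring powers of 3 out of the numerator and denominator: v_3(7/15) = -1. Step 2 — apply |x|_p = p^{-v_p(x)} = 3^{1} = 3.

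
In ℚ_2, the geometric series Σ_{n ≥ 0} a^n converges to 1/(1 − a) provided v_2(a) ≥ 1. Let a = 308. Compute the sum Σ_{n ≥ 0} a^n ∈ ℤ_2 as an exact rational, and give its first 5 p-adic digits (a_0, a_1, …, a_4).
Σ a^n = 1/(1 − a) = -1/307;  first 5 digits = (1, 0, 1, 0, 0)

v_2(a) = 2 ≥ 1, so the series converges in ℤ_2 to 1/(1 − a) = 1/(1 − 308) = -1/307. Expand this rational in ℤ_2: compute digits iteratively via d_i = x_i mod 2, x_{i+1} = (x_i − d_i)/2. The first 5 digits are (1, 0, 1, 0, 0).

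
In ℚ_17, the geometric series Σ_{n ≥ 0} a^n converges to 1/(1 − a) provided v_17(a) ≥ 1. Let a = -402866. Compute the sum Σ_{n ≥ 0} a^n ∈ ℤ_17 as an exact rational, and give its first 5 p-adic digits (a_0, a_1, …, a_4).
Σ a^n = 1/(1 − a) = 1/402867;  first 5 digits = (1, 0, 0, 3, 12)

v_17(a) = 3 ≥ 1, so the series converges in ℤ_17 to 1/(1 − a) = 1/(1 − (-402866)) = 1/402867. Expand this rational in ℤ_17: compute digits iteratively via d_i = x_i mod 17, x_{i+1} = (x_i − d_i)/17. The first 5 digits are (1, 0, 0, 3, 12).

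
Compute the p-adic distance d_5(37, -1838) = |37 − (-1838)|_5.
d_5(37, -1838) = 1/625

Step 1 — x − y = 37 − (-1838) = 1875. Step 2 — v_5(1875) = 4 (factor: 1875 = (5^4 · 3); the sign does not affect v_p). Step 3 — |x − y|_5 = 5^{-4} = 1/625.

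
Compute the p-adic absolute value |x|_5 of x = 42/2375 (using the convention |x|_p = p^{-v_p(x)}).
|42/2375|_5 = 125

Step 1 — compute v_5(x) by factoring powers of 5 out of the numerator and denominator: v_5(42/2375) = -3. Step 2 — apply |x|_p = p^{-v_p(x)} = 5^{3} = 125.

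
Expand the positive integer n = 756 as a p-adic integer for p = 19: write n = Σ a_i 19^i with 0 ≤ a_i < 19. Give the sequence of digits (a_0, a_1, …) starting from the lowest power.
(a_0, a_1, …) = (15, 1, 2)

Repeated division by 19 gives the digits low-to-high: 756 = 15 + 1·19^1 + 2·19^2. Digit sequence: (15, 1, 2).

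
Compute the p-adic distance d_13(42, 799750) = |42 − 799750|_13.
d_13(42, 799750) = 1/28561

Step 1 — x − y = 42 − 799750 = -799708. Step 2 — v_13(-799708) = 4 (factor: -799708 = −(13^4 · 28); the sign does not affect v_p). Step 3 — |x − y|_13 = 13^{-4} = 1/28561.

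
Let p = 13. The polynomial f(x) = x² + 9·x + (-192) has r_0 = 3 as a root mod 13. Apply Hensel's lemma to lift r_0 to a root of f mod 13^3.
r_2 = 926 (mod 2197)

Hensel: r_{i+1} = r_i − f(r_i)·(f′(r_i))^{-1} mod 13^{i+2}, f′(x) = 2x + 9. Iterate:
  r_0 = 3 (mod 13)
  r_1 = 81 (mod 169)
  r_2 = 926 (mod 2197)
Final: r = 926 satisfies f(r) ≡ 0 mod 13^3.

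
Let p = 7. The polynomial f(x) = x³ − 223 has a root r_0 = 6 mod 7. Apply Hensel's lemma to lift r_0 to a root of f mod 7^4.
r_3 = 1609 (mod 2401)

Hensel: r_{i+1} = r_i − f(r_i)/f′(r_i) mod 7^{i+2}, where f′(x) = 3x². Iterate:
  r_0 = 6 (mod 7)
  r_1 = 41 (mod 49)
  r_2 = 237 (mod 343)
  r_3 = 1609 (mod 2401)
Final: r = 1609 with f(r) ≡ 0 mod 7^4.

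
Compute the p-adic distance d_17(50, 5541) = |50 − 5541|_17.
d_17(50, 5541) = 1/289

Step 1 — x − y = 50 − 5541 = -5491. Step 2 — v_17(-5491) = 2 (factor: -5491 = −(17^2 · 19); the sign does not affect v_p). Step 3 — |x − y|_17 = 17^{-2} = 1/289.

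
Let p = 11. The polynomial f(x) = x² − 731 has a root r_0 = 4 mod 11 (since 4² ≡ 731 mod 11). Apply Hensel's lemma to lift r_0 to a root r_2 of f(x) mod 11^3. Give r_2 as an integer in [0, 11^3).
r_2 = 1016 (mod 1331)

Hensel's recurrence: r_{i+1} = r_i − f(r_i)·(f′(r_i))^{-1} mod 11^{i+2}, with f′(x) = 2x. Iterate:
  r_0 = 4 (mod 11)
  r_1 = 48 (mod 121)
  r_2 = 1016 (mod 1331)
Final: r_2 = 1016, and one checks f(r_2) ≡ 0 mod 11^3.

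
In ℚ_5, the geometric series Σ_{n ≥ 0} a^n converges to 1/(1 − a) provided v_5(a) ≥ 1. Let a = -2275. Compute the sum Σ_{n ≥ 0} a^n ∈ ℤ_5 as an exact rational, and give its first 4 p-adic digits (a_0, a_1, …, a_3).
Σ a^n = 1/(1 − a) = 1/2276;  first 4 digits = (1, 0, 4, 1)

v_5(a) = 2 ≥ 1, so the series converges in ℤ_5 to 1/(1 − a) = 1/(1 − (-2275)) = 1/2276. Expand this rational in ℤ_5: compute digits iteratively via d_i = x_i mod 5, x_{i+1} = (x_i − d_i)/5. The first 4 digits are (1, 0, 4, 1).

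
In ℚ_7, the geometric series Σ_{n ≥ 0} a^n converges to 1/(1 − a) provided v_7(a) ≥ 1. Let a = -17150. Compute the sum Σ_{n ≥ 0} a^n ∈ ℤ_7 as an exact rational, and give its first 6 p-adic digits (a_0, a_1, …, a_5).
Σ a^n = 1/(1 − a) = 1/17151;  first 6 digits = (1, 0, 0, 6, 6, 5)

v_7(a) = 3 ≥ 1, so the series converges in ℤ_7 to 1/(1 − a) = 1/(1 − (-17150)) = 1/17151. Expand this rational in ℤ_7: compute digits iteratively via d_i = x_i mod 7, x_{i+1} = (x_i − d_i)/7. The first 6 digits are (1, 0, 0, 6, 6, 5).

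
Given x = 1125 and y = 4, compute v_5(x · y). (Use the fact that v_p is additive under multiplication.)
v_5(4500) = 3

v_p(x) = 3 (factor: 1125 = 5^3 · 9); v_p(y) = 0 (factor: 4 = 5^0 · 4). Additivity: v_p(xy) = v_p(x) + v_p(y) = 3 + 0 = 3. (Direct check: xy = 4500 = 5^3 · (36).)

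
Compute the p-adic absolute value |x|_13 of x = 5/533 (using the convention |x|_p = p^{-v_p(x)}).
|5/533|_13 = 13

Step 1 — compute v_13(x) by factoring powers of 13 out of the numerator and denominator: v_13(5/533) = -1. Step 2 — apply |x|_p = p^{-v_p(x)} = 13^{1} = 13.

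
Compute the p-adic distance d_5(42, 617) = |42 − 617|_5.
d_5(42, 617) = 1/25

Step 1 — x − y = 42 − 617 = -575. Step 2 — v_5(-575) = 2 (factor: -575 = −(5^2 · 23); the sign does not affect v_p). Step 3 — |x − y|_5 = 5^{-2} = 1/25.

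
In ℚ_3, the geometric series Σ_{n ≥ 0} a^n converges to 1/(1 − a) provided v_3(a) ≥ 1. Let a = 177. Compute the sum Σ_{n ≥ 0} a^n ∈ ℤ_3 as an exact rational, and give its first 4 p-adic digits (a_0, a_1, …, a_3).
Σ a^n = 1/(1 − a) = -1/176;  first 4 digits = (1, 2, 2, 1)

v_3(a) = 1 ≥ 1, so the series converges in ℤ_3 to 1/(1 − a) = 1/(1 − 177) = -1/176. Expand this rational in ℤ_3: compute digits iteratively via d_i = x_i mod 3, x_{i+1} = (x_i − d_i)/3. The first 4 digits are (1, 2, 2, 1).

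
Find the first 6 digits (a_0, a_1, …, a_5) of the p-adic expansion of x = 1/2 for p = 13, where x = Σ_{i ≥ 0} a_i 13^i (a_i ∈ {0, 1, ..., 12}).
(a_0, …, a_5) = (7, 6, 6, 6, 6, 6)

v_13(1/2) = 0 (numerator and denominator both coprime to 13), so x ∈ ℤ_13^×. Compute digits iteratively via a_i = x_i mod 13, x_{i+1} = (x_i − a_i)/13, with x_0 = x:
  x_0 = 1/2;  a_0 = 7;  x_1 = (x_0 − 7)/13 = -1/2
  x_1 = -1/2;  a_1 = 6;  x_2 = (x_1 − 6)/13 = -1/2
  x_2 = -1/2;  a_2 = 6;  x_3 = (x_2 − 6)/13 = -1/2
  x_3 = -1/2;  a_3 = 6;  x_4 = (x_3 − 6)/13 = -1/2
  x_4 = -1/2;  a_4 = 6;  x_5 = (x_4 − 6)/13 = -1/2
  x_5 = -1/2;  a_5 = 6;  x_6 = (x_5 − 6)/13 = -1/2
Digits: (7, 6, 6, 6, 6, 6).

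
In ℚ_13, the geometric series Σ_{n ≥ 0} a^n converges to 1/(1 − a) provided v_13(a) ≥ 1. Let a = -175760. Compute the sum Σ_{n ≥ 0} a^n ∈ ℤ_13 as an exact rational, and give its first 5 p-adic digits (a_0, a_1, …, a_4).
Σ a^n = 1/(1 − a) = 1/175761;  first 5 digits = (1, 0, 0, 11, 6)

v_13(a) = 3 ≥ 1, so the series converges in ℤ_13 to 1/(1 − a) = 1/(1 − (-175760)) = 1/175761. Expand this rational in ℤ_13: compute digits iteratively via d_i = x_i mod 13, x_{i+1} = (x_i − d_i)/13. The first 5 digits are (1, 0, 0, 11, 6).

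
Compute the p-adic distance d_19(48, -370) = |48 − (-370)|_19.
d_19(48, -370) = 1/19

Step 1 — x − y = 48 − (-370) = 418. Step 2 — v_19(418) = 1 (factor: 418 = (19^1 · 22); the sign does not affect v_p). Step 3 — |x − y|_19 = 19^{-1} = 1/19.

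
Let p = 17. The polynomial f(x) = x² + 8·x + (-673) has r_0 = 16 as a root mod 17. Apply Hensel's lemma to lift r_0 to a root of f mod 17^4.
r_3 = 64752 (mod 83521)

Hensel: r_{i+1} = r_i − f(r_i)·(f′(r_i))^{-1} mod 17^{i+2}, f′(x) = 2x + 8. Iterate:
  r_0 = 16 (mod 17)
  r_1 = 16 (mod 289)
  r_2 = 883 (mod 4913)
  r_3 = 64752 (mod 83521)
Final: r = 64752 satisfies f(r) ≡ 0 mod 17^4.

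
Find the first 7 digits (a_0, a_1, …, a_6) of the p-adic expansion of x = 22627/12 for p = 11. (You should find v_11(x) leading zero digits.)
(a_0, …, a_6) = (0, 0, 0, 6, 6, 4, 6)

v_11(22627/12) = 3, so a_0 = ... = a_2 = 0. Factor out: x = 11^3 · u with u = 17/12 a unit in ℤ_11. Expand u iteratively via a_{v+i} = u_i mod 11, u_{i+1} = (u_i − a_{v+i})/11:
  u_0 = 17/12;  a_3 = 6;  u_1 = (u_0 − 6)/11 = -5/12
  u_1 = -5/12;  a_4 = 6;  u_2 = (u_1 − 6)/11 = -7/12
  u_2 = -7/12;  a_5 = 4;  u_3 = (u_2 − 4)/11 = -5/12
  u_3 = -5/12;  a_6 = 6;  u_4 = (u_3 − 6)/11 = -7/12
Digits: (0, 0, 0, 6, 6, 4, 6).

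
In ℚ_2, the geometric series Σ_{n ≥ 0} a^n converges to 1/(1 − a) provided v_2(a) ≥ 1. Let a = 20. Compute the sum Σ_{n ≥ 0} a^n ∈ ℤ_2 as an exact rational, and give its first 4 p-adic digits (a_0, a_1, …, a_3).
Σ a^n = 1/(1 − a) = -1/19;  first 4 digits = (1, 0, 1, 0)

v_2(a) = 2 ≥ 1, so the series converges in ℤ_2 to 1/(1 − a) = 1/(1 − 20) = -1/19. Expand this rational in ℤ_2: compute digits iteratively via d_i = x_i mod 2, x_{i+1} = (x_i − d_i)/2. The first 4 digits are (1, 0, 1, 0).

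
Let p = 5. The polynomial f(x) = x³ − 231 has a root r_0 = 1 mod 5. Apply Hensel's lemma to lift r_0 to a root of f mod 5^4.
r_3 = 311 (mod 625)

Hensel: r_{i+1} = r_i − f(r_i)/f′(r_i) mod 5^{i+2}, where f′(x) = 3x². Iterate:
  r_0 = 1 (mod 5)
  r_1 = 11 (mod 25)
  r_2 = 61 (mod 125)
  r_3 = 311 (mod 625)
Final: r = 311 with f(r) ≡ 0 mod 5^4.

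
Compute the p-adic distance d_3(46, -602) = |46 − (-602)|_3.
d_3(46, -602) = 1/81

Step 1 — x − y = 46 − (-602) = 648. Step 2 — v_3(648) = 4 (factor: 648 = (3^4 · 8); the sign does not affect v_p). Step 3 — |x − y|_3 = 3^{-4} = 1/81.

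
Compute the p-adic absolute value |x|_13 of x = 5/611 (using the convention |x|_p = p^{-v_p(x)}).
|5/611|_13 = 13

Step 1 — compute v_13(x) by factoring powers of 13 out of the numerator and denominator: v_13(5/611) = -1. Step 2 — apply |x|_p = p^{-v_p(x)} = 13^{1} = 13.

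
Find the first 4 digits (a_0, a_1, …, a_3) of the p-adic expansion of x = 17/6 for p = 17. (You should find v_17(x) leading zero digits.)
(a_0, …, a_3) = (0, 3, 14, 2)

v_17(17/6) = 1, so a_0 = ... = a_0 = 0. Factor out: x = 17^1 · u with u = 1/6 a unit in ℤ_17. Expand u iteratively via a_{v+i} = u_i mod 17, u_{i+1} = (u_i − a_{v+i})/17:
  u_0 = 1/6;  a_1 = 3;  u_1 = (u_0 − 3)/17 = -1/6
  u_1 = -1/6;  a_2 = 14;  u_2 = (u_1 − 14)/17 = -5/6
  u_2 = -5/6;  a_3 = 2;  u_3 = (u_2 − 2)/17 = -1/6
Digits: (0, 3, 14, 2).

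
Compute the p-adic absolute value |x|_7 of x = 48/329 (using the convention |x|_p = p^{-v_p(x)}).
|48/329|_7 = 7

Step 1 — compute v_7(x) by factoring powers of 7 out of the numerator and denominator: v_7(48/329) = -1. Step 2 — apply |x|_p = p^{-v_p(x)} = 7^{1} = 7.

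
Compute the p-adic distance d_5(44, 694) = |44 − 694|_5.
d_5(44, 694) = 1/25

Step 1 — x − y = 44 − 694 = -650. Step 2 — v_5(-650) = 2 (factor: -650 = −(5^2 · 26); the sign does not affect v_p). Step 3 — |x − y|_5 = 5^{-2} = 1/25.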